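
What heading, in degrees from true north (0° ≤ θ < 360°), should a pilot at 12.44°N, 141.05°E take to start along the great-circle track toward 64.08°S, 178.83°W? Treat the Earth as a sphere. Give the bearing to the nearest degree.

163°

Δλ = -178.83 − 141.05 = -319.88°; wrapped into (−180°, 180°]: 40.12°.
θ = atan2( sin Δλ · cos φ₂ , cos φ₁ · sin φ₂ − sin φ₁ · cos φ₂ · cos Δλ )
  = atan2(0.28167, -0.95029) = 163.490° → normalised to [0°, 360°): 163.490°.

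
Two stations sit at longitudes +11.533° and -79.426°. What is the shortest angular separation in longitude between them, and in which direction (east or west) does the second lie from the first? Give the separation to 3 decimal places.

Raw difference: -79.426 − 11.533 = -90.959°.
Normalise into (−180°, 180°]: -90.959° stays -90.959°.
Negative ⇒ the second point lies to the west; separation 90.959°.

90.959° west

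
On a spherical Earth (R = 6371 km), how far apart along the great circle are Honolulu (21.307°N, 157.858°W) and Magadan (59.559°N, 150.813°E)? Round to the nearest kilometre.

Δλ = 150.813 − -157.858 = 308.671°; wrapped into (−180°, 180°]: -51.329°.
Δφ = 59.559 − 21.307 = 38.252°.
a = sin²(Δφ/2) + cos φ₁ · cos φ₂ · sin²(Δλ/2) = 0.195892.
c = 2·atan2(√a, √(1−a)) = 0.91699 rad → d = 6371·c ≈ 5842.11 km.

5842 km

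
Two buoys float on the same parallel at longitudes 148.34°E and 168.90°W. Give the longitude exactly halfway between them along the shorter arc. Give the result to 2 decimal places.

Signed shortest Δλ from +148.34° to -168.90° is +42.76°.
Midpoint longitude = +148.34° + (+42.76°)/2 = +148.34° + 21.38° = +169.72°.
(The naïve average (+148.34 + -168.90)/2 = -10.28° is on the wrong side of the globe.)

169.72°E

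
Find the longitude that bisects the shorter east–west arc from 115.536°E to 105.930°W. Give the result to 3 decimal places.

Signed shortest Δλ from +115.536° to -105.930° is +138.534°.
Midpoint longitude = +115.536° + (+138.534°)/2 = +115.536° + 69.267° = +184.803°.
Normalise into (−180°, 180°]: -175.197°.
(The naïve average (+115.536 + -105.930)/2 = 4.803° is on the wrong side of the globe.)

175.197°W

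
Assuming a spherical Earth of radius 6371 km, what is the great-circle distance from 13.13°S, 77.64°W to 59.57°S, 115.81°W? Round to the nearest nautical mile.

3260 nmi

Δλ = -115.81 − -77.64 = -38.17°.
Δφ = -59.57 − -13.13 = -46.44°.
a = sin²(Δφ/2) + cos φ₁ · cos φ₂ · sin²(Δλ/2) = 0.208176.
c = 2·atan2(√a, √(1−a)) = 0.94758 rad → d = 6371·c ≈ 6037.04 km ≈ 3259.74 nmi.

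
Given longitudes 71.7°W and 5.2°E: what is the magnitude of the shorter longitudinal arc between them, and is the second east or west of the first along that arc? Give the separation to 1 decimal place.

Raw difference: 5.2 − -71.7 = 76.9°.
Normalise into (−180°, 180°]: 76.9° stays 76.9°.
Positive ⇒ the second point lies to the east; separation 76.9°.

76.9° east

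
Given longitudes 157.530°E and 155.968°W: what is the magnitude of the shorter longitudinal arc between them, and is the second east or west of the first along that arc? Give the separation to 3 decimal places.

46.502° east

Raw difference: -155.968 − 157.530 = -313.498°.
Normalise into (−180°, 180°]: -313.498° + 360° = 46.502°.
Positive ⇒ the second point lies to the east; separation 46.502°.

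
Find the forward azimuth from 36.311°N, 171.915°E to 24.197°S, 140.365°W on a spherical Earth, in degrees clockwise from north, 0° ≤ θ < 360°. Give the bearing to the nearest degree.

136°

Δλ = -140.365 − 171.915 = -312.280°; wrapped into (−180°, 180°]: 47.720°.
θ = atan2( sin Δλ · cos φ₂ , cos φ₁ · sin φ₂ − sin φ₁ · cos φ₂ · cos Δλ )
  = atan2(0.67486, -0.69367) = 135.787° → normalised to [0°, 360°): 135.787°.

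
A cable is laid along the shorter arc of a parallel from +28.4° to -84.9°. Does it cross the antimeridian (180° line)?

No

Signed shortest Δλ = ((-84.9 − 28.4 + 180) mod 360) − 180 = -113.3°.
Going west by 113.3° from +28.4° reaches -84.9° without touching 180°.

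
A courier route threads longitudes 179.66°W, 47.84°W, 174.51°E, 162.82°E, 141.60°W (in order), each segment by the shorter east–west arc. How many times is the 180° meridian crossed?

Leg 1: -179.66° → -47.84°, shortest Δλ = 131.82° (east) — does not cross 180°.
Leg 2: -47.84° → +174.51°, shortest Δλ = -137.65° (west) — crosses 180°.
Leg 3: +174.51° → +162.82°, shortest Δλ = -11.69° (west) — does not cross 180°.
Leg 4: +162.82° → -141.60°, shortest Δλ = 55.58° (east) — crosses 180°.
Total crossings: 2.

2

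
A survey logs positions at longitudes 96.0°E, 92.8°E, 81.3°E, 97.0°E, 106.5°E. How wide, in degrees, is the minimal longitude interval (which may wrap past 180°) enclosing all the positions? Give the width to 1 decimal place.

Sort the longitudes: +81.3°, +92.8°, +96.0°, +97.0°, +106.5°.
Eastward gaps between consecutive values (wrapping around): 11.5°, 3.2°, 1.0°, 9.5°, 334.8°.
Largest gap = 334.8° ⇒ minimal covering band is its complement: 360° − 334.8° = 25.2°.
Band runs from +81.3° eastward to +106.5°.

25.2°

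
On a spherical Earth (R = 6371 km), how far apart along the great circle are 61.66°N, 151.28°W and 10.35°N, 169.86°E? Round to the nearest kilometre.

6510 km

Δλ = 169.86 − -151.28 = 321.14°; wrapped into (−180°, 180°]: -38.86°.
Δφ = 10.35 − 61.66 = -51.31°.
a = sin²(Δφ/2) + cos φ₁ · cos φ₂ · sin²(Δλ/2) = 0.239122.
c = 2·atan2(√a, √(1−a)) = 1.02189 rad → d = 6371·c ≈ 6510.46 km.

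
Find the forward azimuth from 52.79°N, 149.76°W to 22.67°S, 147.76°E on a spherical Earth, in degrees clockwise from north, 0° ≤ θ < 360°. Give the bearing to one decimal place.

235.0°

Δλ = 147.76 − -149.76 = 297.52°; wrapped into (−180°, 180°]: -62.48°.
θ = atan2( sin Δλ · cos φ₂ , cos φ₁ · sin φ₂ − sin φ₁ · cos φ₂ · cos Δλ )
  = atan2(-0.81833, -0.57264) = -124.983° → normalised to [0°, 360°): 235.017°.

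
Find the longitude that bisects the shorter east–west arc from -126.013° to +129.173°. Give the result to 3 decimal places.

Signed shortest Δλ from -126.013° to +129.173° is -104.814°.
Midpoint longitude = -126.013° + (-104.814°)/2 = -126.013° − 52.407° = -178.420°.
(The naïve average (-126.013 + +129.173)/2 = 1.58° is on the wrong side of the globe.)

-178.420°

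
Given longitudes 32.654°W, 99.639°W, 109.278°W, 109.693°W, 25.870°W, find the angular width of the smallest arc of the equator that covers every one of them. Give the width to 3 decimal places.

83.823°

Sort the longitudes: -109.693°, -109.278°, -99.639°, -32.654°, -25.870°.
Eastward gaps between consecutive values (wrapping around): 0.415°, 9.639°, 66.985°, 6.784°, 276.177°.
Largest gap = 276.177° ⇒ minimal covering band is its complement: 360° − 276.177° = 83.823°.
Band runs from -109.693° eastward to -25.870°.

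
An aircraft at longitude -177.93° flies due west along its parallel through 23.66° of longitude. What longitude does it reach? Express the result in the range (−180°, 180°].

Start at -177.93°; shift −23.66° → -201.59°.
-201.59° lies outside (−180°, 180°]; add 360° → +158.41°.

+158.41°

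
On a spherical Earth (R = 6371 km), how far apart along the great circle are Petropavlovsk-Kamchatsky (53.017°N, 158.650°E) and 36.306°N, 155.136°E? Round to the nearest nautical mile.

Δλ = 155.136 − 158.650 = -3.514°.
Δφ = 36.306 − 53.017 = -16.711°.
a = sin²(Δφ/2) + cos φ₁ · cos φ₂ · sin²(Δλ/2) = 0.021572.
c = 2·atan2(√a, √(1−a)) = 0.29482 rad → d = 6371·c ≈ 1878.27 km ≈ 1014.18 nmi.

1014 nmi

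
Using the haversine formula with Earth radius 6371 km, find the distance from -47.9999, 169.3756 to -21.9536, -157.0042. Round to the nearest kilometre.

4156 km

Δλ = -157.0042 − 169.3756 = -326.3798°; wrapped into (−180°, 180°]: 33.6202°.
Δφ = -21.9536 − -47.9999 = 26.0463°.
a = sin²(Δφ/2) + cos φ₁ · cos φ₂ · sin²(Δλ/2) = 0.102686.
c = 2·atan2(√a, √(1−a)) = 0.65240 rad → d = 6371·c ≈ 4156.46 km.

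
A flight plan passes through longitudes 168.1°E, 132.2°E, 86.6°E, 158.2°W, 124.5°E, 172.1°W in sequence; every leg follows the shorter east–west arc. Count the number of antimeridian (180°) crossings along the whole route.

3

Leg 1: +168.1° → +132.2°, shortest Δλ = -35.9° (west) — does not cross 180°.
Leg 2: +132.2° → +86.6°, shortest Δλ = -45.6° (west) — does not cross 180°.
Leg 3: +86.6° → -158.2°, shortest Δλ = 115.2° (east) — crosses 180°.
Leg 4: -158.2° → +124.5°, shortest Δλ = -77.3° (west) — crosses 180°.
Leg 5: +124.5° → -172.1°, shortest Δλ = 63.4° (east) — crosses 180°.
Total crossings: 3.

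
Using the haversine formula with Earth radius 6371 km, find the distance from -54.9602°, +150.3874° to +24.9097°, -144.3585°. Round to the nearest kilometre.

10818 km

Δλ = -144.3585 − 150.3874 = -294.7459°; wrapped into (−180°, 180°]: 65.2541°.
Δφ = 24.9097 − -54.9602 = 79.8699°.
a = sin²(Δφ/2) + cos φ₁ · cos φ₂ · sin²(Δλ/2) = 0.563437.
c = 2·atan2(√a, √(1−a)) = 1.69801 rad → d = 6371·c ≈ 10818.04 km.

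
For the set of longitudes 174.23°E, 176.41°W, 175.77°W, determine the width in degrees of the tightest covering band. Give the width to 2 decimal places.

Sort the longitudes: -176.41°, -175.77°, +174.23°.
Eastward gaps between consecutive values (wrapping around): 0.64°, 350.00°, 9.36°.
Largest gap = 350.00° ⇒ minimal covering band is its complement: 360° − 350.00° = 10.00°.
Band runs from +174.23° eastward to -175.77°, crossing the antimeridian.

10.00°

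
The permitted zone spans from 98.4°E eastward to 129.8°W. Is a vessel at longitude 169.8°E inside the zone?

Band width going east from +98.4° to -129.8°: ((-129.8 − 98.4) mod 360) = 131.8°.
Offset of +169.8° east of the west edge: ((169.8 − 98.4) mod 360) = 71.4°.
71.4° ≤ 131.8° ⇒ inside.

Yes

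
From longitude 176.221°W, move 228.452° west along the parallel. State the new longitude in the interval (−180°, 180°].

Start at -176.221°; shift −228.452° → -404.673°.
-404.673° lies outside (−180°, 180°]; add 360° → -44.673°.

44.673°W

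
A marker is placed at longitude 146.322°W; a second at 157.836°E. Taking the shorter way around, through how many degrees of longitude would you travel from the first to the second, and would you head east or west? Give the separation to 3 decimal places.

55.842° west

Raw difference: 157.836 − -146.322 = 304.158°.
Normalise into (−180°, 180°]: 304.158° − 360° = -55.842°.
Negative ⇒ the second point lies to the west; separation 55.842°.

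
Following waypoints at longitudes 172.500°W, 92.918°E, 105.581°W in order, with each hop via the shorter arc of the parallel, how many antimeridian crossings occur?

Leg 1: -172.500° → +92.918°, shortest Δλ = -94.582° (west) — crosses 180°.
Leg 2: +92.918° → -105.581°, shortest Δλ = 161.501° (east) — crosses 180°.
Total crossings: 2.

2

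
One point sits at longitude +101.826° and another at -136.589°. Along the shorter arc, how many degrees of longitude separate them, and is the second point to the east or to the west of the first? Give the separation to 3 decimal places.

Raw difference: -136.589 − 101.826 = -238.415°.
Normalise into (−180°, 180°]: -238.415° + 360° = 121.585°.
Positive ⇒ the second point lies to the east; separation 121.585°.

121.585° east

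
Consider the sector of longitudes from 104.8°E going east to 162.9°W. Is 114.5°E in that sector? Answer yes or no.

Band width going east from +104.8° to -162.9°: ((-162.9 − 104.8) mod 360) = 92.3°.
Offset of +114.5° east of the west edge: ((114.5 − 104.8) mod 360) = 9.7°.
9.7° ≤ 92.3° ⇒ inside.

Yes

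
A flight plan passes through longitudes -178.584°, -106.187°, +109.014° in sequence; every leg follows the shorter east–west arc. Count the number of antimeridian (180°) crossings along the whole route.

Leg 1: -178.584° → -106.187°, shortest Δλ = 72.397° (east) — does not cross 180°.
Leg 2: -106.187° → +109.014°, shortest Δλ = -144.799° (west) — crosses 180°.
Total crossings: 1.

1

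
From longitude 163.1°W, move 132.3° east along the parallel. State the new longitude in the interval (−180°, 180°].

Start at -163.1°; shift +132.3° → -30.8°.
-30.8° already lies in (−180°, 180°].

30.8°W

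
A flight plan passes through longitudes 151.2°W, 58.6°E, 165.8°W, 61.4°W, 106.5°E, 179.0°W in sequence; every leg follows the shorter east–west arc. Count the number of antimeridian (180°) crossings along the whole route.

3

Leg 1: -151.2° → +58.6°, shortest Δλ = -150.2° (west) — crosses 180°.
Leg 2: +58.6° → -165.8°, shortest Δλ = 135.6° (east) — crosses 180°.
Leg 3: -165.8° → -61.4°, shortest Δλ = 104.4° (east) — does not cross 180°.
Leg 4: -61.4° → +106.5°, shortest Δλ = 167.9° (east) — does not cross 180°.
Leg 5: +106.5° → -179.0°, shortest Δλ = 74.5° (east) — crosses 180°.
Total crossings: 3.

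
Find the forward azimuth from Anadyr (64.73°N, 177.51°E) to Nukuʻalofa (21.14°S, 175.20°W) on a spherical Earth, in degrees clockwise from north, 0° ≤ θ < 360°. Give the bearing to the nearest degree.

173°

Δλ = -175.20 − 177.51 = -352.71°; wrapped into (−180°, 180°]: 7.29°.
θ = atan2( sin Δλ · cos φ₂ , cos φ₁ · sin φ₂ − sin φ₁ · cos φ₂ · cos Δλ )
  = atan2(0.11835, -0.99059) = 173.187° → normalised to [0°, 360°): 173.187°.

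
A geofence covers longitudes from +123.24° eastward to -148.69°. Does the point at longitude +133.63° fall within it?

Band width going east from +123.24° to -148.69°: ((-148.69 − 123.24) mod 360) = 88.07°.
Offset of +133.63° east of the west edge: ((133.63 − 123.24) mod 360) = 10.39°.
10.39° ≤ 88.07° ⇒ inside.

Yes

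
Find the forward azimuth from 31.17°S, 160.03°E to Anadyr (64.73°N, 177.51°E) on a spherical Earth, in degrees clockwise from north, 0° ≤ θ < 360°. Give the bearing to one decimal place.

Δλ = 177.51 − 160.03 = 17.48°.
θ = atan2( sin Δλ · cos φ₂ , cos φ₁ · sin φ₂ − sin φ₁ · cos φ₂ · cos Δλ )
  = atan2(0.12822, 0.98450) = 7.421° → normalised to [0°, 360°): 7.421°.

7.4°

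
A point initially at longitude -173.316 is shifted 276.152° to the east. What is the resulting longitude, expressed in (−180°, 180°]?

Start at -173.316°; shift +276.152° → +102.836°.
+102.836° already lies in (−180°, 180°].

+102.836°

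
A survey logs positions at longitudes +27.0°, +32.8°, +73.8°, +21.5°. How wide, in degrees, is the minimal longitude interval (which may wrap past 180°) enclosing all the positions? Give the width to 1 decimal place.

Sort the longitudes: +21.5°, +27.0°, +32.8°, +73.8°.
Eastward gaps between consecutive values (wrapping around): 5.5°, 5.8°, 41.0°, 307.7°.
Largest gap = 307.7° ⇒ minimal covering band is its complement: 360° − 307.7° = 52.3°.
Band runs from +21.5° eastward to +73.8°.

52.3°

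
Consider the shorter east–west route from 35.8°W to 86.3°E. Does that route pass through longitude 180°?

No

Signed shortest Δλ = ((86.3 − -35.8 + 180) mod 360) − 180 = 122.1°.
Going east by 122.1° from -35.8° reaches +86.3° without touching 180°.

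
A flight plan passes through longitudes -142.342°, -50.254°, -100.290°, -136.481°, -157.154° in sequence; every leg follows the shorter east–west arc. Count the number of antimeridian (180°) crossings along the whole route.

0

Leg 1: -142.342° → -50.254°, shortest Δλ = 92.088° (east) — does not cross 180°.
Leg 2: -50.254° → -100.290°, shortest Δλ = -50.036° (west) — does not cross 180°.
Leg 3: -100.290° → -136.481°, shortest Δλ = -36.191° (west) — does not cross 180°.
Leg 4: -136.481° → -157.154°, shortest Δλ = -20.673° (west) — does not cross 180°.
Total crossings: 0.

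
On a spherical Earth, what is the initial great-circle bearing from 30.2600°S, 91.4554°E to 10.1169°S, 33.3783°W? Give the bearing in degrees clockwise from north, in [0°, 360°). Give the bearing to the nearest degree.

Δλ = -33.3783 − 91.4554 = -124.8337°.
θ = atan2( sin Δλ · cos φ₂ , cos φ₁ · sin φ₂ − sin φ₁ · cos φ₂ · cos Δλ )
  = atan2(-0.80805, -0.43509) = -118.300° → normalised to [0°, 360°): 241.700°.

242°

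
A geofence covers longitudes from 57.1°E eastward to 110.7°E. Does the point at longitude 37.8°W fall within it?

Band width going east from +57.1° to +110.7°: ((110.7 − 57.1) mod 360) = 53.6°.
Offset of -37.8° east of the west edge: ((-37.8 − 57.1) mod 360) = 265.1°.
265.1° > 53.6° ⇒ outside.

No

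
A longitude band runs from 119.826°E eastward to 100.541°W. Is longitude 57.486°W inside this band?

Band width going east from +119.826° to -100.541°: ((-100.541 − 119.826) mod 360) = 139.633°.
Offset of -57.486° east of the west edge: ((-57.486 − 119.826) mod 360) = 182.688°.
182.688° > 139.633° ⇒ outside.

No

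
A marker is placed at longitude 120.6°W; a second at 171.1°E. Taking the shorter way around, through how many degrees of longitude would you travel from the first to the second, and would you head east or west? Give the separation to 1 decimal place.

Raw difference: 171.1 − -120.6 = 291.7°.
Normalise into (−180°, 180°]: 291.7° − 360° = -68.3°.
Negative ⇒ the second point lies to the west; separation 68.3°.

68.3° west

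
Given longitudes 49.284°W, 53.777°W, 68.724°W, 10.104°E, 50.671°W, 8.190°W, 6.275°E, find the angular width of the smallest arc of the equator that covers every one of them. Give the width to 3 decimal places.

Sort the longitudes: -68.724°, -53.777°, -50.671°, -49.284°, -8.190°, +6.275°, +10.104°.
Eastward gaps between consecutive values (wrapping around): 14.947°, 3.106°, 1.387°, 41.094°, 14.465°, 3.829°, 281.172°.
Largest gap = 281.172° ⇒ minimal covering band is its complement: 360° − 281.172° = 78.828°.
Band runs from -68.724° eastward to +10.104°.

78.828°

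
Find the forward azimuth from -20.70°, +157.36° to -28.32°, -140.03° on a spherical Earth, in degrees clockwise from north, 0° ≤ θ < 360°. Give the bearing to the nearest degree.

Δλ = -140.03 − 157.36 = -297.39°; wrapped into (−180°, 180°]: 62.61°.
θ = atan2( sin Δλ · cos φ₂ , cos φ₁ · sin φ₂ − sin φ₁ · cos φ₂ · cos Δλ )
  = atan2(0.78163, -0.30062) = 111.037° → normalised to [0°, 360°): 111.037°.

111°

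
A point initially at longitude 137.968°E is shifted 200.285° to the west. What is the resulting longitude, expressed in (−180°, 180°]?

62.317°W

Start at +137.968°; shift −200.285° → -62.317°.
-62.317° already lies in (−180°, 180°].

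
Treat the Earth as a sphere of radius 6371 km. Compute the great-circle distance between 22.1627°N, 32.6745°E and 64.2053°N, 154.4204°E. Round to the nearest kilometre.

Δλ = 154.4204 − 32.6745 = 121.7459°.
Δφ = 64.2053 − 22.1627 = 42.0426°.
a = sin²(Δφ/2) + cos φ₁ · cos φ₂ · sin²(Δλ/2) = 0.436194.
c = 2·atan2(√a, √(1−a)) = 1.44284 rad → d = 6371·c ≈ 9192.31 km.

9192 km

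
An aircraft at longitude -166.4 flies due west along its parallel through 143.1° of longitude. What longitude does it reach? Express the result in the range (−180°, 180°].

+50.5°

Start at -166.4°; shift −143.1° → -309.5°.
-309.5° lies outside (−180°, 180°]; add 360° → +50.5°.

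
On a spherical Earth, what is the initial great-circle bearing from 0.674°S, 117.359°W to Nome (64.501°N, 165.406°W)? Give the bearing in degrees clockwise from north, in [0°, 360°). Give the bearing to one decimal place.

Δλ = -165.406 − -117.359 = -48.047°.
θ = atan2( sin Δλ · cos φ₂ , cos φ₁ · sin φ₂ − sin φ₁ · cos φ₂ · cos Δλ )
  = atan2(-0.32016, 0.90592) = -19.464° → normalised to [0°, 360°): 340.536°.

340.5°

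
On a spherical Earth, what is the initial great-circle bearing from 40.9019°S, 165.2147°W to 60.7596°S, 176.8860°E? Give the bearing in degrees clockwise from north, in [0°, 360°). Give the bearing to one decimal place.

Δλ = 176.8860 − -165.2147 = 342.1007°; wrapped into (−180°, 180°]: -17.8993°.
θ = atan2( sin Δλ · cos φ₂ , cos φ₁ · sin φ₂ − sin φ₁ · cos φ₂ · cos Δλ )
  = atan2(-0.15013, -0.35517) = -157.086° → normalised to [0°, 360°): 202.914°.

202.9°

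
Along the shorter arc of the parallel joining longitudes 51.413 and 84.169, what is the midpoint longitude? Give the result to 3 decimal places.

Signed shortest Δλ from +51.413° to +84.169° is +32.756°.
Midpoint longitude = +51.413° + (+32.756°)/2 = +51.413° + 16.378° = +67.791°.

+67.791°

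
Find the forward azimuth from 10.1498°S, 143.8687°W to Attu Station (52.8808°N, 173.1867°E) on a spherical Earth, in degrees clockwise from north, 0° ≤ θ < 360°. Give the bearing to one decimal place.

Δλ = 173.1867 − -143.8687 = 317.0554°; wrapped into (−180°, 180°]: -42.9446°.
θ = atan2( sin Δλ · cos φ₂ , cos φ₁ · sin φ₂ − sin φ₁ · cos φ₂ · cos Δλ )
  = atan2(-0.41114, 0.86275) = -25.480° → normalised to [0°, 360°): 334.520°.

334.5°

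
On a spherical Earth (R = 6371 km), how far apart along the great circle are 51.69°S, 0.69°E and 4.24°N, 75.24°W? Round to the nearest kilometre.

Δλ = -75.24 − 0.69 = -75.93°.
Δφ = 4.24 − -51.69 = 55.93°.
a = sin²(Δφ/2) + cos φ₁ · cos φ₂ · sin²(Δλ/2) = 0.453860.
c = 2·atan2(√a, √(1−a)) = 1.47839 rad → d = 6371·c ≈ 9418.79 km.

9419 km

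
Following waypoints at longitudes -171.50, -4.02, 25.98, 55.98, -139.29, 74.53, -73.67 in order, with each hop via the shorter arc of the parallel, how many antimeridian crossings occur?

2

Leg 1: -171.50° → -4.02°, shortest Δλ = 167.48° (east) — does not cross 180°.
Leg 2: -4.02° → +25.98°, shortest Δλ = 30.0° (east) — does not cross 180°.
Leg 3: +25.98° → +55.98°, shortest Δλ = 30.0° (east) — does not cross 180°.
Leg 4: +55.98° → -139.29°, shortest Δλ = 164.73° (east) — crosses 180°.
Leg 5: -139.29° → +74.53°, shortest Δλ = -146.18° (west) — crosses 180°.
Leg 6: +74.53° → -73.67°, shortest Δλ = -148.2° (west) — does not cross 180°.
Total crossings: 2.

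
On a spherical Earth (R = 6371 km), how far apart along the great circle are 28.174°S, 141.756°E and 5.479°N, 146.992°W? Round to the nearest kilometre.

Δλ = -146.992 − 141.756 = -288.748°; wrapped into (−180°, 180°]: 71.252°.
Δφ = 5.479 − -28.174 = 33.653°.
a = sin²(Δφ/2) + cos φ₁ · cos φ₂ · sin²(Δλ/2) = 0.381525.
c = 2·atan2(√a, √(1−a)) = 1.33157 rad → d = 6371·c ≈ 8483.44 km.

8483 km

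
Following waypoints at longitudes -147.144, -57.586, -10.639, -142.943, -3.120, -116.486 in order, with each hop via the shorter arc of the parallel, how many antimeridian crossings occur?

0

Leg 1: -147.144° → -57.586°, shortest Δλ = 89.558° (east) — does not cross 180°.
Leg 2: -57.586° → -10.639°, shortest Δλ = 46.947° (east) — does not cross 180°.
Leg 3: -10.639° → -142.943°, shortest Δλ = -132.304° (west) — does not cross 180°.
Leg 4: -142.943° → -3.120°, shortest Δλ = 139.823° (east) — does not cross 180°.
Leg 5: -3.120° → -116.486°, shortest Δλ = -113.366° (west) — does not cross 180°.
Total crossings: 0.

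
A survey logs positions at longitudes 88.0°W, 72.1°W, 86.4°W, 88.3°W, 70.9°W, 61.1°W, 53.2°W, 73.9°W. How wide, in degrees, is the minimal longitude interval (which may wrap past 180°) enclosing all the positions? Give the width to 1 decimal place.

Sort the longitudes: -88.3°, -88.0°, -86.4°, -73.9°, -72.1°, -70.9°, -61.1°, -53.2°.
Eastward gaps between consecutive values (wrapping around): 0.3°, 1.6°, 12.5°, 1.8°, 1.2°, 9.8°, 7.9°, 324.9°.
Largest gap = 324.9° ⇒ minimal covering band is its complement: 360° − 324.9° = 35.1°.
Band runs from -88.3° eastward to -53.2°.

35.1°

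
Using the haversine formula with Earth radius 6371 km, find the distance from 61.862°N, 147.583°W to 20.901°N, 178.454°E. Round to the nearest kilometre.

Δλ = 178.454 − -147.583 = 326.037°; wrapped into (−180°, 180°]: -33.963°.
Δφ = 20.901 − 61.862 = -40.961°.
a = sin²(Δφ/2) + cos φ₁ · cos φ₂ · sin²(Δλ/2) = 0.160003.
c = 2·atan2(√a, √(1−a)) = 0.82304 rad → d = 6371·c ≈ 5243.59 km.

5244 km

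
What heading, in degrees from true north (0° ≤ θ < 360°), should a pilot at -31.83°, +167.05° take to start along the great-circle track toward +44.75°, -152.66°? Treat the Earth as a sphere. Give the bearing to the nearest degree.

27°

Δλ = -152.66 − 167.05 = -319.71°; wrapped into (−180°, 180°]: 40.29°.
θ = atan2( sin Δλ · cos φ₂ , cos φ₁ · sin φ₂ − sin φ₁ · cos φ₂ · cos Δλ )
  = atan2(0.45925, 0.88384) = 27.456° → normalised to [0°, 360°): 27.456°.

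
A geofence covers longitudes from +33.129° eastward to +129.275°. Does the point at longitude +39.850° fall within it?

Band width going east from +33.129° to +129.275°: ((129.275 − 33.129) mod 360) = 96.146°.
Offset of +39.850° east of the west edge: ((39.850 − 33.129) mod 360) = 6.721°.
6.721° ≤ 96.146° ⇒ inside.

Yes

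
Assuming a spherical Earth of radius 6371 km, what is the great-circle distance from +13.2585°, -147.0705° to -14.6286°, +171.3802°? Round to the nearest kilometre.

5525 km

Δλ = 171.3802 − -147.0705 = 318.4507°; wrapped into (−180°, 180°]: -41.5493°.
Δφ = -14.6286 − 13.2585 = -27.8871°.
a = sin²(Δφ/2) + cos φ₁ · cos φ₂ · sin²(Δλ/2) = 0.176549.
c = 2·atan2(√a, √(1−a)) = 0.86728 rad → d = 6371·c ≈ 5525.45 km.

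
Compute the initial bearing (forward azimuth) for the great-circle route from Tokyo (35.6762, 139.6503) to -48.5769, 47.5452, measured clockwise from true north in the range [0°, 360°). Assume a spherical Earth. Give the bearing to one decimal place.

Δλ = 47.5452 − 139.6503 = -92.1051°.
θ = atan2( sin Δλ · cos φ₂ , cos φ₁ · sin φ₂ − sin φ₁ · cos φ₂ · cos Δλ )
  = atan2(-0.66117, -0.59494) = -131.982° → normalised to [0°, 360°): 228.018°.

228.0°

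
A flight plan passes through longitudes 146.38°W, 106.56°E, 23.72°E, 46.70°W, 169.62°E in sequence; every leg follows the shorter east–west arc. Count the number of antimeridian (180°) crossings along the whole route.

2

Leg 1: -146.38° → +106.56°, shortest Δλ = -107.06° (west) — crosses 180°.
Leg 2: +106.56° → +23.72°, shortest Δλ = -82.84° (west) — does not cross 180°.
Leg 3: +23.72° → -46.70°, shortest Δλ = -70.42° (west) — does not cross 180°.
Leg 4: -46.70° → +169.62°, shortest Δλ = -143.68° (west) — crosses 180°.
Total crossings: 2.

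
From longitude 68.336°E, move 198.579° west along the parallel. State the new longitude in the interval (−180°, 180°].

130.243°W

Start at +68.336°; shift −198.579° → -130.243°.
-130.243° already lies in (−180°, 180°].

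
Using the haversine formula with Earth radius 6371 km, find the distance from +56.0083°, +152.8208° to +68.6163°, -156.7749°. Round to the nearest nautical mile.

1536 nmi

Δλ = -156.7749 − 152.8208 = -309.5957°; wrapped into (−180°, 180°]: 50.4043°.
Δφ = 68.6163 − 56.0083 = 12.6080°.
a = sin²(Δφ/2) + cos φ₁ · cos φ₂ · sin²(Δλ/2) = 0.049017.
c = 2·atan2(√a, √(1−a)) = 0.44650 rad → d = 6371·c ≈ 2844.63 km ≈ 1535.98 nmi.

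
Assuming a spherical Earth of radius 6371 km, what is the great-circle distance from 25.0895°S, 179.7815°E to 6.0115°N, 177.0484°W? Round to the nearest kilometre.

Δλ = -177.0484 − 179.7815 = -356.8299°; wrapped into (−180°, 180°]: 3.1701°.
Δφ = 6.0115 − -25.0895 = 31.1010°.
a = sin²(Δφ/2) + cos φ₁ · cos φ₂ · sin²(Δλ/2) = 0.072560.
c = 2·atan2(√a, √(1−a)) = 0.54548 rad → d = 6371·c ≈ 3475.23 km.

3475 km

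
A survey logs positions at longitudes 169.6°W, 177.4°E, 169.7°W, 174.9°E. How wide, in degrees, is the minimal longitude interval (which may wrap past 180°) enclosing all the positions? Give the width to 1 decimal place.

15.5°

Sort the longitudes: -169.7°, -169.6°, +174.9°, +177.4°.
Eastward gaps between consecutive values (wrapping around): 0.1°, 344.5°, 2.5°, 12.9°.
Largest gap = 344.5° ⇒ minimal covering band is its complement: 360° − 344.5° = 15.5°.
Band runs from +174.9° eastward to -169.6°, crossing the antimeridian.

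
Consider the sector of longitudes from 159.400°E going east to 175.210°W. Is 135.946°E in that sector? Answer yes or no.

No

Band width going east from +159.400° to -175.210°: ((-175.210 − 159.400) mod 360) = 25.390°.
Offset of +135.946° east of the west edge: ((135.946 − 159.400) mod 360) = 336.546°.
336.546° > 25.390° ⇒ outside.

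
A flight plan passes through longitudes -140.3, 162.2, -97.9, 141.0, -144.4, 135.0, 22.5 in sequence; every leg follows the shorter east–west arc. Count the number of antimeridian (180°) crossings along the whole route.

5

Leg 1: -140.3° → +162.2°, shortest Δλ = -57.5° (west) — crosses 180°.
Leg 2: +162.2° → -97.9°, shortest Δλ = 99.9° (east) — crosses 180°.
Leg 3: -97.9° → +141.0°, shortest Δλ = -121.1° (west) — crosses 180°.
Leg 4: +141.0° → -144.4°, shortest Δλ = 74.6° (east) — crosses 180°.
Leg 5: -144.4° → +135.0°, shortest Δλ = -80.6° (west) — crosses 180°.
Leg 6: +135.0° → +22.5°, shortest Δλ = -112.5° (west) — does not cross 180°.
Total crossings: 5.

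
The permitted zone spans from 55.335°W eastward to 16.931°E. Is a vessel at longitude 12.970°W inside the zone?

Yes

Band width going east from -55.335° to +16.931°: ((16.931 − -55.335) mod 360) = 72.266°.
Offset of -12.970° east of the west edge: ((-12.970 − -55.335) mod 360) = 42.365°.
42.365° ≤ 72.266° ⇒ inside.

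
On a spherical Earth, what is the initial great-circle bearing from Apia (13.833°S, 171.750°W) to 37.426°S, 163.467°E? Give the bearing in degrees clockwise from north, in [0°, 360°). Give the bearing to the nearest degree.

Δλ = 163.467 − -171.750 = 335.217°; wrapped into (−180°, 180°]: -24.783°.
θ = atan2( sin Δλ · cos φ₂ , cos φ₁ · sin φ₂ − sin φ₁ · cos φ₂ · cos Δλ )
  = atan2(-0.33289, -0.41772) = -141.448° → normalised to [0°, 360°): 218.552°.

219°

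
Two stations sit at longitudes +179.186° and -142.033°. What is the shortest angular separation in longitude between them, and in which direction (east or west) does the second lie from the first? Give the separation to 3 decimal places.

38.781° east

Raw difference: -142.033 − 179.186 = -321.219°.
Normalise into (−180°, 180°]: -321.219° + 360° = 38.781°.
Positive ⇒ the second point lies to the east; separation 38.781°.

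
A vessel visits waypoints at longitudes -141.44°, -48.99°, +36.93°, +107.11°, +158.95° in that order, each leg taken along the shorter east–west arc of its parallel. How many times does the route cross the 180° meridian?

Leg 1: -141.44° → -48.99°, shortest Δλ = 92.45° (east) — does not cross 180°.
Leg 2: -48.99° → +36.93°, shortest Δλ = 85.92° (east) — does not cross 180°.
Leg 3: +36.93° → +107.11°, shortest Δλ = 70.18° (east) — does not cross 180°.
Leg 4: +107.11° → +158.95°, shortest Δλ = 51.84° (east) — does not cross 180°.
Total crossings: 0.

0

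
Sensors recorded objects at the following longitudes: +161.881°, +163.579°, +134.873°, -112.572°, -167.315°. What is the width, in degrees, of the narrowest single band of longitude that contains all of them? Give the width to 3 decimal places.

112.555°

Sort the longitudes: -167.315°, -112.572°, +134.873°, +161.881°, +163.579°.
Eastward gaps between consecutive values (wrapping around): 54.743°, 247.445°, 27.008°, 1.698°, 29.106°.
Largest gap = 247.445° ⇒ minimal covering band is its complement: 360° − 247.445° = 112.555°.
Band runs from +134.873° eastward to -112.572°, crossing the antimeridian.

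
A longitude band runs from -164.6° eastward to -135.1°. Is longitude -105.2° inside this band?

No

Band width going east from -164.6° to -135.1°: ((-135.1 − -164.6) mod 360) = 29.5°.
Offset of -105.2° east of the west edge: ((-105.2 − -164.6) mod 360) = 59.4°.
59.4° > 29.5° ⇒ outside.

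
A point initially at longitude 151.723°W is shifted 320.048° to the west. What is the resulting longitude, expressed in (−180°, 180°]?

Start at -151.723°; shift −320.048° → -471.771°.
-471.771° lies outside (−180°, 180°]; add 360° → -111.771°.

111.771°W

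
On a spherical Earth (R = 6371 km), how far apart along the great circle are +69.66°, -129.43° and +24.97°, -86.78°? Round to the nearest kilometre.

Δλ = -86.78 − -129.43 = 42.65°.
Δφ = 24.97 − 69.66 = -44.69°.
a = sin²(Δφ/2) + cos φ₁ · cos φ₂ · sin²(Δλ/2) = 0.186210.
c = 2·atan2(√a, √(1−a)) = 0.89236 rad → d = 6371·c ≈ 5685.20 km.

5685 km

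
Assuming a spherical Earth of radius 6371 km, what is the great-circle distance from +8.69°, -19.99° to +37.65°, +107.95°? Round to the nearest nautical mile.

6778 nmi

Δλ = 107.95 − -19.99 = 127.94°.
Δφ = 37.65 − 8.69 = 28.96°.
a = sin²(Δφ/2) + cos φ₁ · cos φ₂ · sin²(Δλ/2) = 0.694461.
c = 2·atan2(√a, √(1−a)) = 1.97026 rad → d = 6371·c ≈ 12552.51 km ≈ 6777.81 nmi.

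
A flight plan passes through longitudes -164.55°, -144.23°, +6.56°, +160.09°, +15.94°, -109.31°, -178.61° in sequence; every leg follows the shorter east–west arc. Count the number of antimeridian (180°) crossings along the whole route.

Leg 1: -164.55° → -144.23°, shortest Δλ = 20.32° (east) — does not cross 180°.
Leg 2: -144.23° → +6.56°, shortest Δλ = 150.79° (east) — does not cross 180°.
Leg 3: +6.56° → +160.09°, shortest Δλ = 153.53° (east) — does not cross 180°.
Leg 4: +160.09° → +15.94°, shortest Δλ = -144.15° (west) — does not cross 180°.
Leg 5: +15.94° → -109.31°, shortest Δλ = -125.25° (west) — does not cross 180°.
Leg 6: -109.31° → -178.61°, shortest Δλ = -69.3° (west) — does not cross 180°.
Total crossings: 0.

0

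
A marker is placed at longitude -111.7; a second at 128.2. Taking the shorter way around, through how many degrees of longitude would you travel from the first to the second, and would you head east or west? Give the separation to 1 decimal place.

Raw difference: 128.2 − -111.7 = 239.9°.
Normalise into (−180°, 180°]: 239.9° − 360° = -120.1°.
Negative ⇒ the second point lies to the west; separation 120.1°.

120.1° west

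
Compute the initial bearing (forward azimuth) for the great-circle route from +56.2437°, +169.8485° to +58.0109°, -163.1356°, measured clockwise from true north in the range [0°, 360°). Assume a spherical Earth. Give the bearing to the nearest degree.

Δλ = -163.1356 − 169.8485 = -332.9841°; wrapped into (−180°, 180°]: 27.0159°.
θ = atan2( sin Δλ · cos φ₂ , cos φ₁ · sin φ₂ − sin φ₁ · cos φ₂ · cos Δλ )
  = atan2(0.24064, 0.07890) = 71.847° → normalised to [0°, 360°): 71.847°.

72°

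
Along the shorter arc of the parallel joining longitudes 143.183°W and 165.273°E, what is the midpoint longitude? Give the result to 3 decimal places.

168.955°W

Signed shortest Δλ from -143.183° to +165.273° is -51.544°.
Midpoint longitude = -143.183° + (-51.544°)/2 = -143.183° − 25.772° = -168.955°.
(The naïve average (-143.183 + +165.273)/2 = 11.045° is on the wrong side of the globe.)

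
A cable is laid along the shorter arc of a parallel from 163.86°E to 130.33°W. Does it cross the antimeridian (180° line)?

Yes

Naïve |-130.33 − 163.86| = 294.19° > 180°, so the shorter arc goes the other way round — across 180°.
Signed shortest Δλ = ((-130.33 − 163.86 + 180) mod 360) − 180 = 65.81°.
Going east by 65.81° from +163.86° passes through 180° before reaching -130.33°.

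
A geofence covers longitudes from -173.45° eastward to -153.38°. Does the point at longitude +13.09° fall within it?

Band width going east from -173.45° to -153.38°: ((-153.38 − -173.45) mod 360) = 20.07°.
Offset of +13.09° east of the west edge: ((13.09 − -173.45) mod 360) = 186.54°.
186.54° > 20.07° ⇒ outside.

No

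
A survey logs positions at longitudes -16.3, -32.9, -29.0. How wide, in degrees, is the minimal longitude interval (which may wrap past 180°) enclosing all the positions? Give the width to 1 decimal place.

Sort the longitudes: -32.9°, -29.0°, -16.3°.
Eastward gaps between consecutive values (wrapping around): 3.9°, 12.7°, 343.4°.
Largest gap = 343.4° ⇒ minimal covering band is its complement: 360° − 343.4° = 16.6°.
Band runs from -32.9° eastward to -16.3°.

16.6°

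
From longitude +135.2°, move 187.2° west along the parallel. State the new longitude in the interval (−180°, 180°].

Start at +135.2°; shift −187.2° → -52.0°.
-52.0° already lies in (−180°, 180°].

-52.0°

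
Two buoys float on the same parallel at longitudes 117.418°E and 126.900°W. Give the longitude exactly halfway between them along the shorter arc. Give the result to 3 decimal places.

175.259°E

Signed shortest Δλ from +117.418° to -126.900° is +115.682°.
Midpoint longitude = +117.418° + (+115.682°)/2 = +117.418° + 57.841° = +175.259°.
(The naïve average (+117.418 + -126.900)/2 = -4.741° is on the wrong side of the globe.)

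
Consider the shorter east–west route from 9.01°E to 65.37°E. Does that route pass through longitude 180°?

No

Signed shortest Δλ = ((65.37 − 9.01 + 180) mod 360) − 180 = 56.36°.
Going east by 56.36° from +9.01° reaches +65.37° without touching 180°.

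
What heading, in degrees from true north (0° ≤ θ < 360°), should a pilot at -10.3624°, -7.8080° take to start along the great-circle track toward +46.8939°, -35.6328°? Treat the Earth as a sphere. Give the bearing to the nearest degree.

Δλ = -35.6328 − -7.8080 = -27.8248°.
θ = atan2( sin Δλ · cos φ₂ , cos φ₁ · sin φ₂ − sin φ₁ · cos φ₂ · cos Δλ )
  = atan2(-0.31897, 0.82689) = -21.094° → normalised to [0°, 360°): 338.906°.

339°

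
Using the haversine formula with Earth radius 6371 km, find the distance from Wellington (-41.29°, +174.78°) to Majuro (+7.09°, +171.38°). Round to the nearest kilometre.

5391 km

Δλ = 171.38 − 174.78 = -3.40°.
Δφ = 7.09 − -41.29 = 48.38°.
a = sin²(Δφ/2) + cos φ₁ · cos φ₂ · sin²(Δλ/2) = 0.168563.
c = 2·atan2(√a, √(1−a)) = 0.84614 rad → d = 6371·c ≈ 5390.79 km.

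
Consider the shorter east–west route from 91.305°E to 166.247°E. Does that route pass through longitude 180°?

No

Signed shortest Δλ = ((166.247 − 91.305 + 180) mod 360) − 180 = 74.942°.
Going east by 74.942° from +91.305° reaches +166.247° without touching 180°.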